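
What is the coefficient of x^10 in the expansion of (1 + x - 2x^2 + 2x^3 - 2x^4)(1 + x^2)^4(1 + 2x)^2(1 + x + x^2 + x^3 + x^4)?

(1 + x - 2x^2 + 2x^3 - 2x^4) has coefficients 1,1,-2,2,-2 for degrees 0…4.
(1 + x^2)^4 has coefficients 1,0,4,0,6,0,4,0,1,0,0 for degrees 0…10.
Multiplying by (1 + 2x)^2 gives running coefficients 1,4,8,16,22,24,28,16,17,4,4 for degrees 0…10.
Finally multiplying by (1 + x + x^2 + x^3 + x^4), the product of all factors after the first has coefficients 1,5,13,29,51,74,98,106,107,89,69 for degrees 0…10.
[x^10] = 1·69 + 1·89 − 2·107 + 2·106 − 2·98 = -40.

-40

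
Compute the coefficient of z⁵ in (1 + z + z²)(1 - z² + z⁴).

1

(1 + z + z²) has coefficients 1,1,1 for degrees 0…2.
(1 - z² + z⁴) has coefficients 1,0,-1,0,1,0 for degrees 0…5.
[z⁵] = 1·0 + 1·1 + 1·0 = 1.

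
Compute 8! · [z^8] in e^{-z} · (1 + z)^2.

The EGF product rule gives c_8 = Σ_{k_1+k_2=8} C(8; k_1,k_2) · ∏ g_i(k_i), where e^{-z} gives (-1)^k; (1+z)^2 gives the falling factorial (2)_k.
g_1(k) for k = 0…8: 1, -1, 1, -1, 1, -1, 1, -1, 1.
g_2(k) for k = 0…8: 1, 2, 2, 0, 0, 0, 0, 0, 0.
c_8 = Σ_k C(8,k)·g_1(k)·g_2(8−k) = 28·1·2 + 8·(-1)·2 + 1·1·1 = 56 − 16 + 1 = 41.

41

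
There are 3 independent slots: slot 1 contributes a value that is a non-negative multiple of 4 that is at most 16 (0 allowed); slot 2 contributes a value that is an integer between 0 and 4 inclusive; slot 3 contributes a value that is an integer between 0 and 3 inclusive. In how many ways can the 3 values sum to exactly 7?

5

The generating function for the choices is (1 + y⁴ + y⁸ + y¹² + y¹⁶)·(1 + y + y² + y³ + y⁴)·(1 + y + y² + y³); the count is [y⁷].
(1 + y⁴ + y⁸ + y¹² + y¹⁶) has coefficients 1,0,0,0,1,0,0,0 for degrees 0…7.
(1 + y + y² + y³ + y⁴) has coefficients 1,1,1,1,1,0,0,0 for degrees 0…7.
Finally multiplying by (1 + y + y² + y³), the product of all factors after the first has coefficients 1,2,3,4,4,3,2,1 for degrees 0…7.
[y⁷] = 1·1 + 1·4 = 5.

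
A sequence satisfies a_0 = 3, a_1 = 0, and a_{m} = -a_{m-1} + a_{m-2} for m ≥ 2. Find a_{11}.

The ordinary generating function has denominator 1 + q - q^2.
Iterating the recurrence: a_0,…,a_{11} = 3, 0, 3, -3, 6, -9, 15, -24, 39, -63, 102, -165.

-165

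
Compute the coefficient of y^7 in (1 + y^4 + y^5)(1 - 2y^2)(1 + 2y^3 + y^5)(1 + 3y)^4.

(1 + y^4 + y^5) has coefficients 1,0,0,0,1,1 for degrees 0…5.
(1 - 2y^2) has coefficients 1,0,-2,0,0,0,0,0 for degrees 0…7.
Multiplying by (1 + 2y^3 + y^5) gives running coefficients 1,0,-2,2,0,-3,0,-2 for degrees 0…7.
Finally multiplying by (1 + 3y)^4, the product of all factors after the first has coefficients 1,12,52,86,-3,-111,18,-2 for degrees 0…7.
[y^7] = 1·(-2) + 1·86 + 1·52 = 136.

136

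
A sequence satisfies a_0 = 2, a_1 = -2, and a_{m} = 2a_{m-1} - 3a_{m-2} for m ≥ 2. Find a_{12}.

The ordinary generating function has denominator 1 - 2q + 3q^2.
Iterating the recurrence: a_0,…,a_{12} = 2, -2, -10, -14, 2, 46, 86, 34, -190, -482, -394, 658, 2498.

2498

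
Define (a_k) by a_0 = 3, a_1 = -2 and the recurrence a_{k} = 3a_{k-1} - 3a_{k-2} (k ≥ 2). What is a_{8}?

405

The ordinary generating function has denominator 1 - 3y + 3y^2.
Iterating the recurrence: a_0,…,a_{8} = 3, -2, -15, -39, -72, -99, -81, 54, 405.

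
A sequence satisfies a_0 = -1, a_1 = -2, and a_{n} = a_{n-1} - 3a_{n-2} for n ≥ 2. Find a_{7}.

22

The ordinary generating function has denominator 1 - z + 3z^2.
Iterating the recurrence: a_0,…,a_{7} = -1, -2, 1, 7, 4, -17, -29, 22.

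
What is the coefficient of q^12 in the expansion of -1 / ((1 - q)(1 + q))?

-1

Partial fractions give a closed form: a_n = (-1/2)·1^n + (-1/2)·(-1)^n.
At n = 12: a_12 = -1.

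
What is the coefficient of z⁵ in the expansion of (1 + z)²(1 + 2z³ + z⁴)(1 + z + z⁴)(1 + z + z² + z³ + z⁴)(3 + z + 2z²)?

122

(1 + z)² has coefficients 1,2,1 for degrees 0…2.
(1 + 2z³ + z⁴) has coefficients 1,0,0,2,1,0 for degrees 0…5.
Multiplying by (1 + z + z⁴) gives running coefficients 1,1,0,2,4,1 for degrees 0…5.
Multiplying by (1 + z + z² + z³ + z⁴) gives running coefficients 1,2,2,4,8,8 for degrees 0…5.
Finally multiplying by (3 + z + 2z²), the product of all factors after the first has coefficients 3,7,10,18,32,40 for degrees 0…5.
[z⁵] = 1·40 + 2·32 + 1·18 = 122.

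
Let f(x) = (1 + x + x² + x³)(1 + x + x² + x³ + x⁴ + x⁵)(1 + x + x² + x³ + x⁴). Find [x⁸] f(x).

(1 + x + x² + x³) has coefficients 1,1,1,1 for degrees 0…3.
(1 + x + x² + x³ + x⁴ + x⁵) has coefficients 1,1,1,1,1,1,0,0,0 for degrees 0…8.
Finally multiplying by (1 + x + x² + x³ + x⁴), the product of all factors after the first has coefficients 1,2,3,4,5,5,4,3,2 for degrees 0…8.
[x⁸] = 1·2 + 1·3 + 1·4 + 1·5 = 14.

14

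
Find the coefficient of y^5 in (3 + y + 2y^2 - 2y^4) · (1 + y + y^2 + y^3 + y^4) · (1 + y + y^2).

11

(3 + y + 2y^2 - 2y^4) has coefficients 3,1,2,0,-2 for degrees 0…4.
(1 + y + y^2 + y^3 + y^4) has coefficients 1,1,1,1,1,0 for degrees 0…5.
Finally multiplying by (1 + y + y^2), the product of all factors after the first has coefficients 1,2,3,3,3,2 for degrees 0…5.
[y^5] = 3·2 + 1·3 + 2·3 − 2·2 = 11.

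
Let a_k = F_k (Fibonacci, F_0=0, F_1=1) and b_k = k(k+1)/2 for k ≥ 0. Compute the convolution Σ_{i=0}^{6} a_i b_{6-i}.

51

Write out a_i and b_{6-i} for i = 0,…,6 and sum the products.
Σ = 0·21 + 1·15 + 1·10 + 2·6 + 3·3 + 5·1 + 8·0 = 51.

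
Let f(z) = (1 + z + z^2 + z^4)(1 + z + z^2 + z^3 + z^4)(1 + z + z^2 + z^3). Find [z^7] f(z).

10

(1 + z + z^2 + z^4) has coefficients 1,1,1,0,1 for degrees 0…4.
(1 + z + z^2 + z^3 + z^4) has coefficients 1,1,1,1,1,0,0,0 for degrees 0…7.
Finally multiplying by (1 + z + z^2 + z^3), the product of all factors after the first has coefficients 1,2,3,4,4,3,2,1 for degrees 0…7.
[z^7] = 1·1 + 1·2 + 1·3 + 1·4 = 10.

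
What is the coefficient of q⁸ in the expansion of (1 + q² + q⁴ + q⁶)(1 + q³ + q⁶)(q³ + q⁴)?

2

(1 + q² + q⁴ + q⁶) has coefficients 1,0,1,0,1,0,1 for degrees 0…6.
(1 + q³ + q⁶) has coefficients 1,0,0,1,0,0,1,0,0 for degrees 0…8.
Finally multiplying by (q³ + q⁴), the product of all factors after the first has coefficients 0,0,0,1,1,0,1,1,0 for degrees 0…8.
[q⁸] = 1·0 + 1·1 + 1·1 + 1·0 = 2.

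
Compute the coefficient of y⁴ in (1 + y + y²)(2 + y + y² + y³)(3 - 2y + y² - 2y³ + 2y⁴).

2

(1 + y + y²) has coefficients 1,1,1 for degrees 0…2.
(2 + y + y² + y³) has coefficients 2,1,1,1,0 for degrees 0…4.
Finally multiplying by (3 - 2y + y² - 2y³ + 2y⁴), the product of all factors after the first has coefficients 6,-1,3,-2,1 for degrees 0…4.
[y⁴] = 1·1 + 1·(-2) + 1·3 = 2.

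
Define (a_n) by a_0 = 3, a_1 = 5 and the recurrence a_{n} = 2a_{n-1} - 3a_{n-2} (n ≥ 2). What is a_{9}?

-139

The ordinary generating function has denominator 1 - 2x + 3x^2.
Iterating the recurrence: a_0,…,a_{9} = 3, 5, 1, -13, -29, -19, 49, 155, 163, -139.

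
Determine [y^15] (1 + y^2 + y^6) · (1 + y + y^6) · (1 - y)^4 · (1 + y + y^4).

(1 + y^2 + y^6) has coefficients 1,0,1,0,0,0,1 for degrees 0…6.
(1 + y + y^6) has coefficients 1,1,0,0,0,0,1,0,0,0,0,0,0,0,0,0 for degrees 0…15.
Multiplying by (1 - y)^4 gives running coefficients 1,-3,2,2,-3,1,1,-4,6,-4,1,0,0,0,0,0 for degrees 0…15.
Finally multiplying by (1 + y + y^4), the product of all factors after the first has coefficients 1,-2,-1,4,0,-5,4,-1,-1,3,-2,-3,6,-4,1,0 for degrees 0…15.
[y^15] = 1·0 + 1·(-4) + 1·3 = -1.

-1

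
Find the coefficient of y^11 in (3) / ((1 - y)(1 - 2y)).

The denominator gives the recurrence a_n = 3a_(n−1) − 2a_(n−2) for n ≥ 2; the numerator fixes a_0 = 3, a_1 = 9.
Iterating: 3, 9, 21, 45, 93, 189, 381, 765, 1533, 3069, 6141, 12285, so a_11 = 12285.

12285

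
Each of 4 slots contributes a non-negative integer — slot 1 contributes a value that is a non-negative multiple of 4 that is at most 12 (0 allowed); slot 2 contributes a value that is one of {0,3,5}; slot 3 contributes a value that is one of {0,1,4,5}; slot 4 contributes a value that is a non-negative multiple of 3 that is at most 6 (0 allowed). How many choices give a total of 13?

The generating function for the choices is (1 + z⁴ + z⁸ + z¹²)·(1 + z³ + z⁵)·(1 + z + z⁴ + z⁵)·(1 + z³ + z⁶); the count is [z¹³].
(1 + z⁴ + z⁸ + z¹²) has coefficients 1,0,0,0,1,0,0,0,1,0,0,0,1 for degrees 0…12.
(1 + z³ + z⁵) has coefficients 1,0,0,1,0,1,0,0,0,0,0,0,0,0 for degrees 0…13.
Multiplying by (1 + z + z⁴ + z⁵) gives running coefficients 1,1,0,1,2,2,1,1,1,1,1,0,0,0 for degrees 0…13.
Finally multiplying by (1 + z³ + z⁶), the product of all factors after the first has coefficients 1,1,0,2,3,2,3,4,3,3,4,3,2,2 for degrees 0…13.
[z¹³] = 1·2 + 1·3 + 1·2 + 1·1 = 8.

8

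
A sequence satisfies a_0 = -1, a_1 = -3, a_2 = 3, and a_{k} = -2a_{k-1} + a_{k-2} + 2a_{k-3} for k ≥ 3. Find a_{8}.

339

The ordinary generating function has denominator 1 + 2q - q^2 - 2q^3.
Iterating the recurrence: a_0,…,a_{8} = -1, -3, 3, -11, 19, -43, 83, -171, 339.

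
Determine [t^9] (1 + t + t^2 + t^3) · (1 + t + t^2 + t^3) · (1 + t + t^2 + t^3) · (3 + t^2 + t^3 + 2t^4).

43

(1 + t + t^2 + t^3) has coefficients 1,1,1,1 for degrees 0…3.
(1 + t + t^2 + t^3) has coefficients 1,1,1,1,0,0,0,0,0,0 for degrees 0…9.
Multiplying by (1 + t + t^2 + t^3) gives running coefficients 1,2,3,4,3,2,1,0,0,0 for degrees 0…9.
Finally multiplying by (3 + t^2 + t^3 + 2t^4), the product of all factors after the first has coefficients 3,6,10,15,16,17,16,13,9,5 for degrees 0…9.
[t^9] = 1·5 + 1·9 + 1·13 + 1·16 = 43.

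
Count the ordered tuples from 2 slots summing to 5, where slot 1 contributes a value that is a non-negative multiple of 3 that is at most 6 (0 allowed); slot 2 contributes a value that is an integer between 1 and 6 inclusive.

2

The generating function for the choices is (1 + x^3 + x^6)·(x + x^2 + x^3 + x^4 + x^5 + x^6); the count is [x^5].
(1 + x^3 + x^6) has coefficients 1,0,0,1,0,0 for degrees 0…5.
(x + x^2 + x^3 + x^4 + x^5 + x^6) has coefficients 0,1,1,1,1,1 for degrees 0…5.
[x^5] = 1·1 + 1·1 = 2.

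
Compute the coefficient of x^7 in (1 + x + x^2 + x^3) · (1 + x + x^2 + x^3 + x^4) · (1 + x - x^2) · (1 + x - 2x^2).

-5

(1 + x + x^2 + x^3) has coefficients 1,1,1,1 for degrees 0…3.
(1 + x + x^2 + x^3 + x^4) has coefficients 1,1,1,1,1,0,0,0 for degrees 0…7.
Multiplying by (1 + x - x^2) gives running coefficients 1,2,1,1,1,0,-1,0 for degrees 0…7.
Finally multiplying by (1 + x - 2x^2), the product of all factors after the first has coefficients 1,3,1,-2,0,-1,-3,-1 for degrees 0…7.
[x^7] = 1·(-1) + 1·(-3) + 1·(-1) + 1·0 = -5.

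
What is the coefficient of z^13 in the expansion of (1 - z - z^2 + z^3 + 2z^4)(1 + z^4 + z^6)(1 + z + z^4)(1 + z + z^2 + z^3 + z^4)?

8

(1 - z - z^2 + z^3 + 2z^4) has coefficients 1,-1,-1,1,2 for degrees 0…4.
(1 + z^4 + z^6) has coefficients 1,0,0,0,1,0,1,0,0,0,0,0,0,0 for degrees 0…13.
Multiplying by (1 + z + z^4) gives running coefficients 1,1,0,0,2,1,1,1,1,0,1,0,0,0 for degrees 0…13.
Finally multiplying by (1 + z + z^2 + z^3 + z^4), the product of all factors after the first has coefficients 1,2,2,2,4,4,4,5,6,4,4,3,2,1 for degrees 0…13.
[z^13] = 1·1 − 1·2 − 1·3 + 1·4 + 2·4 = 8.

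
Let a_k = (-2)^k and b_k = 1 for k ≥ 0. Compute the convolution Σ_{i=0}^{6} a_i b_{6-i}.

43

The convolution is the x^6 coefficient of A(x)B(x).
Σ = 1·1 − 2·1 + 4·1 − 8·1 + 16·1 − 32·1 + 64·1 = 43.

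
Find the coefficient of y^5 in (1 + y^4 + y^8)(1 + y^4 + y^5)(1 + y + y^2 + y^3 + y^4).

(1 + y^4 + y^8) has coefficients 1,0,0,0,1,0 for degrees 0…5.
(1 + y^4 + y^5) has coefficients 1,0,0,0,1,1 for degrees 0…5.
Finally multiplying by (1 + y + y^2 + y^3 + y^4), the product of all factors after the first has coefficients 1,1,1,1,2,2 for degrees 0…5.
[y^5] = 1·2 + 1·1 = 3.

3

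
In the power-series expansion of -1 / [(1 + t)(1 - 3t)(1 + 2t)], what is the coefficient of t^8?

Partial fractions give a closed form: a_n = (1/4)·(-1)^n + (-9/20)·3^n + (-4/5)·(-2)^n.
At n = 8: a_8 = -3157.

-3157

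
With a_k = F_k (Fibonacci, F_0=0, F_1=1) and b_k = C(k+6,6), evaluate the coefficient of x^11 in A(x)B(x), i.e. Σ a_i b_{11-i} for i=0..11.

38403

Write out a_i and b_{11-i} for i = 0,…,11 and sum the products.
Σ = 0·12376 + 1·8008 + 1·5005 + 2·3003 + 3·1716 + 5·924 + 8·462 + 13·210 + 21·84 + 34·28 + 55·7 + 89·1 = 38403.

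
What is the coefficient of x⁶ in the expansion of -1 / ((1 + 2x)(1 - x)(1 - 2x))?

-85

Partial fractions give a closed form: a_n = (-1/3)·(-2)^n + (1/3)·1^n + (-1)·2^n.
At n = 6: a_6 = -85.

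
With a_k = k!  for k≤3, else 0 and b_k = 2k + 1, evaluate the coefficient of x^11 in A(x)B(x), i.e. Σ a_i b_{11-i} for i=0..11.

184

This is [x^11] in the product of the two ordinary generating functions.
Σ = 1·23 + 1·21 + 2·19 + 6·17 + 0·15 + 0·13 + 0·11 + 0·9 + 0·7 + 0·5 + 0·3 + 0·1 = 184.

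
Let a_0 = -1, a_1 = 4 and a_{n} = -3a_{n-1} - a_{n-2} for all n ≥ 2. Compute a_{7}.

The ordinary generating function has denominator 1 + 3x + x^2.
Iterating the recurrence: a_0,…,a_{7} = -1, 4, -11, 29, -76, 199, -521, 1364.

1364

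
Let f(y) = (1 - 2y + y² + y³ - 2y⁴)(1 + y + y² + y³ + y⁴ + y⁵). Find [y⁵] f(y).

(1 - 2y + y² + y³ - 2y⁴) has coefficients 1,-2,1,1,-2 for degrees 0…4.
(1 + y + y² + y³ + y⁴ + y⁵) has coefficients 1,1,1,1,1,1 for degrees 0…5.
[y⁵] = 1·1 − 2·1 + 1·1 + 1·1 − 2·1 = -1.

-1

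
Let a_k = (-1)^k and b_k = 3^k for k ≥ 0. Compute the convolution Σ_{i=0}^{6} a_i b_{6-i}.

The convolution is the t^6 coefficient of A(t)B(t).
Σ = 1·729 − 1·243 + 1·81 − 1·27 + 1·9 − 1·3 + 1·1 = 547.

547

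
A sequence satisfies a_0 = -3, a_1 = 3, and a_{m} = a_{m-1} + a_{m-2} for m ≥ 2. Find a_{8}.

The ordinary generating function has denominator 1 - x - x^2.
Iterating the recurrence: a_0,…,a_{8} = -3, 3, 0, 3, 3, 6, 9, 15, 24.

24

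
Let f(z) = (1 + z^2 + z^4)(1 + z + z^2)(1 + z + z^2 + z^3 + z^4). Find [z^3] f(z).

(1 + z^2 + z^4) has coefficients 1,0,1,0 for degrees 0…3.
(1 + z + z^2) has coefficients 1,1,1,0 for degrees 0…3.
Finally multiplying by (1 + z + z^2 + z^3 + z^4), the product of all factors after the first has coefficients 1,2,3,3 for degrees 0…3.
[z^3] = 1·3 + 1·2 = 5.

5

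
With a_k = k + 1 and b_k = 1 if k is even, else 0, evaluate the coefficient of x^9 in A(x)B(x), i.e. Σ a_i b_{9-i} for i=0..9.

Write out a_i and b_{9-i} for i = 0,…,9 and sum the products.
Σ = 1·0 + 2·1 + 3·0 + 4·1 + 5·0 + 6·1 + 7·0 + 8·1 + 9·0 + 10·1 = 30.

30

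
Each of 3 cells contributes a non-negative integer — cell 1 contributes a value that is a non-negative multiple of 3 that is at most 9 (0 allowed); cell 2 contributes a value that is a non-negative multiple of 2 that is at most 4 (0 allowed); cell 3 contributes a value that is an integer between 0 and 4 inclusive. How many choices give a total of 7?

The generating function for the choices is (1 + y^3 + y^6 + y^9)·(1 + y^2 + y^4)·(1 + y + y^2 + y^3 + y^4); the count is [y^7].
(1 + y^3 + y^6 + y^9) has coefficients 1,0,0,1,0,0,1,0 for degrees 0…7.
(1 + y^2 + y^4) has coefficients 1,0,1,0,1,0,0,0 for degrees 0…7.
Finally multiplying by (1 + y + y^2 + y^3 + y^4), the product of all factors after the first has coefficients 1,1,2,2,3,2,2,1 for degrees 0…7.
[y^7] = 1·1 + 1·3 + 1·1 = 5.

5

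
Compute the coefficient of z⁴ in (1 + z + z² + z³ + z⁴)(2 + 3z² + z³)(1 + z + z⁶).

(1 + z + z² + z³ + z⁴) has coefficients 1,1,1,1,1 for degrees 0…4.
(2 + 3z² + z³) has coefficients 2,0,3,1,0 for degrees 0…4.
Finally multiplying by (1 + z + z⁶), the product of all factors after the first has coefficients 2,2,3,4,1 for degrees 0…4.
[z⁴] = 1·1 + 1·4 + 1·3 + 1·2 + 1·2 = 12.

12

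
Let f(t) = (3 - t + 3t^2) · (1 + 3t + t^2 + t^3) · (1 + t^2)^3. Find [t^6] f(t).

18

(3 - t + 3t^2) has coefficients 3,-1,3 for degrees 0…2.
(1 + 3t + t^2 + t^3) has coefficients 1,3,1,1,0,0,0 for degrees 0…6.
Finally multiplying by (1 + t^2)^3, the product of all factors after the first has coefficients 1,3,4,10,6,12,4 for degrees 0…6.
[t^6] = 3·4 − 1·12 + 3·6 = 18.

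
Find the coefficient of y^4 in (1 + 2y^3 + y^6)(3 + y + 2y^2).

(1 + 2y^3 + y^6) has coefficients 1,0,0,2,0 for degrees 0…4.
(3 + y + 2y^2) has coefficients 3,1,2,0,0 for degrees 0…4.
[y^4] = 1·0 + 2·1 = 2.

2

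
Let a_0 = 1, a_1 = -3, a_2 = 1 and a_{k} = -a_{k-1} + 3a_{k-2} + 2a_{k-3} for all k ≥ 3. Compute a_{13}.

-5277

The ordinary generating function has denominator 1 + t - 3t^2 - 2t^3.
Iterating the recurrence: a_0,…,a_{13} = 1, -3, 1, -8, 5, -27, 26, -97, 121, -360, 529, -1367, 2234, -5277.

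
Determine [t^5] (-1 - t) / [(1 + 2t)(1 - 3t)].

The denominator gives the recurrence a_n = a_(n−1) + 6a_(n−2) for n ≥ 2; the numerator fixes a_0 = -1, a_1 = -2.
Iterating: -1, -2, -8, -20, -68, -188, so a_5 = -188.

-188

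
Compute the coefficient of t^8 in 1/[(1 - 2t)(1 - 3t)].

19171

Partial fractions give a closed form: a_n = (-2)·2^n + (3)·3^n.
At n = 8: a_8 = 19171.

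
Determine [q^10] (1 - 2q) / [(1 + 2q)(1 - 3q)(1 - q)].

18261

The denominator gives the recurrence a_n = 2a_(n−1) + 5a_(n−2) − 6a_(n−3) for n ≥ 3; the numerator fixes a_0 = 1, a_1 = 0, a_2 = 5.
Iterating: 1, 0, 5, 4, 33, 56, 253, 588, 2105, 5632, 18261, so a_10 = 18261.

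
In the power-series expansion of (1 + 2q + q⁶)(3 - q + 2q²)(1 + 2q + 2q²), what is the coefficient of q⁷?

5

(1 + 2q + q⁶) has coefficients 1,2,0,0,0,0,1 for degrees 0…6.
(3 - q + 2q²) has coefficients 3,-1,2,0,0,0,0,0 for degrees 0…7.
Finally multiplying by (1 + 2q + 2q²), the product of all factors after the first has coefficients 3,5,6,2,4,0,0,0 for degrees 0…7.
[q⁷] = 1·0 + 2·0 + 1·5 = 5.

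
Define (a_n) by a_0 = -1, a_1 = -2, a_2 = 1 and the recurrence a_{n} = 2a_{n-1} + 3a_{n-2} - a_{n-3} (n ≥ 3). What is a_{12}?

The ordinary generating function has denominator 1 - 2z - 3z^2 + z^3.
Iterating the recurrence: a_0,…,a_{12} = -1, -2, 1, -3, -1, -12, -24, -83, -226, -677, -1949, -5703, -16576.

-16576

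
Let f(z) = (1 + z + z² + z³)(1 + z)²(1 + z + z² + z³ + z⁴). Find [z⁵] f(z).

(1 + z + z² + z³) has coefficients 1,1,1,1 for degrees 0…3.
(1 + z)² has coefficients 1,2,1,0,0,0 for degrees 0…5.
Finally multiplying by (1 + z + z² + z³ + z⁴), the product of all factors after the first has coefficients 1,3,4,4,4,3 for degrees 0…5.
[z⁵] = 1·3 + 1·4 + 1·4 + 1·4 = 15.

15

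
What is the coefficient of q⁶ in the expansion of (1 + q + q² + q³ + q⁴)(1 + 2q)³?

(1 + q + q² + q³ + q⁴) has coefficients 1,1,1,1,1 for degrees 0…4.
(1 + 2q)³ has coefficients 1,6,12,8,0,0,0 for degrees 0…6.
[q⁶] = 1·0 + 1·0 + 1·0 + 1·8 + 1·12 = 20.

20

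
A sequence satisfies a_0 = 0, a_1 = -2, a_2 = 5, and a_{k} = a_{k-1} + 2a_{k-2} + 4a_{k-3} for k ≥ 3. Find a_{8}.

267

The ordinary generating function has denominator 1 - z - 2z^2 - 4z^3.
Iterating the recurrence: a_0,…,a_{8} = 0, -2, 5, 1, 3, 25, 35, 97, 267.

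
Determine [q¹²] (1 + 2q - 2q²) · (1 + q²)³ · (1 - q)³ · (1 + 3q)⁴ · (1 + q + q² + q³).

(1 + 2q - 2q²) has coefficients 1,2,-2 for degrees 0…2.
(1 + q²)³ has coefficients 1,0,3,0,3,0,1,0,0,0,0,0,0 for degrees 0…12.
Multiplying by (1 - q)³ gives running coefficients 1,-3,6,-10,12,-12,10,-6,3,-1,0,0,0 for degrees 0…12.
Multiplying by (1 + 3q)⁴ gives running coefficients 1,9,24,8,-27,-3,-80,-48,147,-181,312,-216,135 for degrees 0…12.
Finally multiplying by (1 + q + q² + q³), the product of all factors after the first has coefficients 1,10,34,42,14,2,-102,-158,16,-162,230,62,50 for degrees 0…12.
[q¹²] = 1·50 + 2·62 − 2·230 = -286.

-286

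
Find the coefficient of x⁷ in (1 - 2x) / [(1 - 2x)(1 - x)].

The denominator gives the recurrence a_n = 3a_(n−1) − 2a_(n−2) for n ≥ 2; the numerator fixes a_0 = 1, a_1 = 1.
Iterating: 1, 1, 1, 1, 1, 1, 1, 1, so a_7 = 1.

1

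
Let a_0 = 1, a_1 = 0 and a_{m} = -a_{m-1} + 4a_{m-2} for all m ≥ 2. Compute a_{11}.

The ordinary generating function has denominator 1 + y - 4y^2.
Iterating the recurrence: a_0,…,a_{11} = 1, 0, 4, -4, 20, -36, 116, -260, 724, -1764, 4660, -11716.

-11716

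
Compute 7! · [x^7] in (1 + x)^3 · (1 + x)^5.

40320

The EGF product rule gives c_7 = Σ_{k_1+k_2=7} C(7; k_1,k_2) · ∏ g_i(k_i), where (1+x)^3 gives the falling factorial (3)_k; (1+x)^5 gives the falling factorial (5)_k.
g_1(k) for k = 0…7: 1, 3, 6, 6, 0, 0, 0, 0.
g_2(k) for k = 0…7: 1, 5, 20, 60, 120, 120, 0, 0.
c_7 = Σ_k C(7,k)·g_1(k)·g_2(7−k) = 21·6·120 + 35·6·120 = 15120 + 25200 = 40320.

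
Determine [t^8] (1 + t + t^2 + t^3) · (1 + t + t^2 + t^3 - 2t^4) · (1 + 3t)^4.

3

(1 + t + t^2 + t^3) has coefficients 1,1,1,1 for degrees 0…3.
(1 + t + t^2 + t^3 - 2t^4) has coefficients 1,1,1,1,-2,0,0,0,0 for degrees 0…8.
Finally multiplying by (1 + 3t)^4, the product of all factors after the first has coefficients 1,13,67,175,253,219,81,-135,-162 for degrees 0…8.
[t^8] = 1·(-162) + 1·(-135) + 1·81 + 1·219 = 3.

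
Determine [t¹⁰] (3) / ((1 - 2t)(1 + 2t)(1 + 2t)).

The denominator gives the recurrence a_n = −2a_(n−1) + 4a_(n−2) + 8a_(n−3) for n ≥ 3; the numerator fixes a_0 = 3, a_1 = -6, a_2 = 24.
Iterating: 3, -6, 24, -48, 144, -288, 768, -1536, 3840, -7680, 18432, so a_10 = 18432.

18432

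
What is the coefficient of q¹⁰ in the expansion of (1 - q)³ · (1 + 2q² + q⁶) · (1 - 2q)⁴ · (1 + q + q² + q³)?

(1 - q)³ has coefficients 1,-3,3,-1 for degrees 0…3.
(1 + 2q² + q⁶) has coefficients 1,0,2,0,0,0,1,0,0,0,0 for degrees 0…10.
Multiplying by (1 - 2q)⁴ gives running coefficients 1,-8,26,-48,64,-64,33,-8,24,-32,16 for degrees 0…10.
Finally multiplying by (1 + q + q² + q³), the product of all factors after the first has coefficients 1,-7,19,-29,34,-22,-15,25,-15,17,0 for degrees 0…10.
[q¹⁰] = 1·0 − 3·17 + 3·(-15) − 1·25 = -121.

-121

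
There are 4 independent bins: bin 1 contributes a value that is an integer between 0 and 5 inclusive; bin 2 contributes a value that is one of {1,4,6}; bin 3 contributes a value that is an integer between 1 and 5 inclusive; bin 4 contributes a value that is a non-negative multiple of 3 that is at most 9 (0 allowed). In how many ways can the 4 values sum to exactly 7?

12

The generating function for the choices is (1 + y + y² + y³ + y⁴ + y⁵)·(y + y⁴ + y⁶)·(y + y² + y³ + y⁴ + y⁵)·(1 + y³ + y⁶ + y⁹); the count is [y⁷].
(1 + y + y² + y³ + y⁴ + y⁵) has coefficients 1,1,1,1,1,1 for degrees 0…5.
(y + y⁴ + y⁶) has coefficients 0,1,0,0,1,0,1,0 for degrees 0…7.
Multiplying by (y + y² + y³ + y⁴ + y⁵) gives running coefficients 0,0,1,1,1,2,2,2 for degrees 0…7.
Finally multiplying by (1 + y³ + y⁶ + y⁹), the product of all factors after the first has coefficients 0,0,1,1,1,3,3,3 for degrees 0…7.
[y⁷] = 1·3 + 1·3 + 1·3 + 1·1 + 1·1 + 1·1 = 12.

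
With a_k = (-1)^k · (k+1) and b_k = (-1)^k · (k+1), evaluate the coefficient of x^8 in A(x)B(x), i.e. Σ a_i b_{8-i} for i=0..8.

The convolution is the x^8 coefficient of A(x)B(x).
Σ = 1·9 − 2·(-8) + 3·7 − 4·(-6) + 5·5 − 6·(-4) + 7·3 − 8·(-2) + 9·1 = 165.

165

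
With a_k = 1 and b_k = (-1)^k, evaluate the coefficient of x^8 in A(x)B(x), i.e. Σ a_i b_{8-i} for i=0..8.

1

The convolution is the x^8 coefficient of A(x)B(x).
Σ = 1·1 + 1·(-1) + 1·1 + 1·(-1) + 1·1 + 1·(-1) + 1·1 + 1·(-1) + 1·1 = 1.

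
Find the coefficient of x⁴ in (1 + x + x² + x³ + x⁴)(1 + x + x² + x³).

(1 + x + x² + x³ + x⁴) has coefficients 1,1,1,1,1 for degrees 0…4.
(1 + x + x² + x³) has coefficients 1,1,1,1,0 for degrees 0…4.
[x⁴] = 1·0 + 1·1 + 1·1 + 1·1 + 1·1 = 4.

4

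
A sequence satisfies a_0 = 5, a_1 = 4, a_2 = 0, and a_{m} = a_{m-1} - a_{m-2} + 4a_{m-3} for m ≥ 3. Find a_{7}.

160

The ordinary generating function has denominator 1 - t + t^2 - 4t^3.
Iterating the recurrence: a_0,…,a_{7} = 5, 4, 0, 16, 32, 16, 48, 160.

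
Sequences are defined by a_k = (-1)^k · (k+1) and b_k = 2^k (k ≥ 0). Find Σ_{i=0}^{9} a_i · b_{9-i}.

224

The convolution is the t^9 coefficient of A(t)B(t).
Σ = 1·512 − 2·256 + 3·128 − 4·64 + 5·32 − 6·16 + 7·8 − 8·4 + 9·2 − 10·1 = 224.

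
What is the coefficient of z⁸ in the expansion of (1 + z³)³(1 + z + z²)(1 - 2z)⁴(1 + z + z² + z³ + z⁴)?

(1 + z³)³ has coefficients 1,0,0,3,0,0,3,0,0 for degrees 0…8.
(1 + z + z²) has coefficients 1,1,1,0,0,0,0,0,0 for degrees 0…8.
Multiplying by (1 - 2z)⁴ gives running coefficients 1,-7,17,-16,8,-16,16,0,0 for degrees 0…8.
Finally multiplying by (1 + z + z² + z³ + z⁴), the product of all factors after the first has coefficients 1,-6,11,-5,3,-14,9,-8,8 for degrees 0…8.
[z⁸] = 1·8 + 3·(-14) + 3·11 = -1.

-1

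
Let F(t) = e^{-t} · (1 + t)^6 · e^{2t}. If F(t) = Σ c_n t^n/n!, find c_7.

The EGF product rule gives c_7 = Σ_{k_1+k_2+k_3=7} C(7; k_1,k_2,k_3) · ∏ g_i(k_i), where e^{-t} gives (-1)^k; (1+t)^6 gives the falling factorial (6)_k; e^{2t} gives (2)^k.
g_1(k) for k = 0…7: 1, -1, 1, -1, 1, -1, 1, -1.
g_2(k) for k = 0…7: 1, 6, 30, 120, 360, 720, 720, 0.
g_3(k) for k = 0…7: 1, 2, 4, 8, 16, 32, 64, 128.
First combine the last two factors: h(k) = Σ_j C(k,j)·g_2(j)·g_3(k−j) for k = 0…7: 1, 8, 58, 380, 2248, 12032, 58576, 261536.
c_7 = Σ_k C(7,k)·g_1(k)·h(7−k) = 1·1·261536 + 7·(-1)·58576 + 21·1·12032 + 35·(-1)·2248 + 35·1·380 + 21·(-1)·58 + 7·1·8 + 1·(-1)·1 = 261536 − 410032 + 252672 − 78680 + 13300 − 1218 + 56 − 1 = 37633.

37633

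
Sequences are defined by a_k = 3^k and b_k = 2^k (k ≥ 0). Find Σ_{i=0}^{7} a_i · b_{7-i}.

Write out a_i and b_{7-i} for i = 0,…,7 and sum the products.
Σ = 1·128 + 3·64 + 9·32 + 27·16 + 81·8 + 243·4 + 729·2 + 2187·1 = 6305.

6305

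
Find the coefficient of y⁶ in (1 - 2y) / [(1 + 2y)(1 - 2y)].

The denominator gives the recurrence a_n = 4a_(n−2) for n ≥ 2; the numerator fixes a_0 = 1, a_1 = -2.
Iterating: 1, -2, 4, -8, 16, -32, 64, so a_6 = 64.

64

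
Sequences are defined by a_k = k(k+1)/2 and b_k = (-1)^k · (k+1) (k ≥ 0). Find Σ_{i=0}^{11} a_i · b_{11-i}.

The convolution is the x^11 coefficient of A(x)B(x).
Σ = 0·(-12) + 1·11 + 3·(-10) + 6·9 + 10·(-8) + 15·7 + 21·(-6) + 28·5 + 36·(-4) + 45·3 + 55·(-2) + 66·1 = 21.

21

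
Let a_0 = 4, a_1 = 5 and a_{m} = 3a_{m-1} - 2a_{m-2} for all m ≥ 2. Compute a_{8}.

259

The ordinary generating function has denominator 1 - 3x + 2x^2.
Iterating the recurrence: a_0,…,a_{8} = 4, 5, 7, 11, 19, 35, 67, 131, 259.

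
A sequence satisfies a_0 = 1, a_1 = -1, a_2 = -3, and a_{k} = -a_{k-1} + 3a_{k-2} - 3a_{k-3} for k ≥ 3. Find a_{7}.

The ordinary generating function has denominator 1 + x - 3x^2 + 3x^3.
Iterating the recurrence: a_0,…,a_{7} = 1, -1, -3, -3, -3, 3, -3, 21.

21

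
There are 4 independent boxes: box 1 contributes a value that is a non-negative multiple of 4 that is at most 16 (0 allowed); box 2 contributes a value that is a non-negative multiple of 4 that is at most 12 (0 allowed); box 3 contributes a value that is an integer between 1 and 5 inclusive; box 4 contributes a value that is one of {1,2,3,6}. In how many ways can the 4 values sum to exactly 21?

The generating function for the choices is (1 + x^4 + x^8 + x^12 + x^16)·(1 + x^4 + x^8 + x^12)·(x + x^2 + x^3 + x^4 + x^5)·(x + x^2 + x^3 + x^6); the count is [x^21].
(1 + x^4 + x^8 + x^12 + x^16) has coefficients 1,0,0,0,1,0,0,0,1,0,0,0,1,0,0,0,1 for degrees 0…16.
(1 + x^4 + x^8 + x^12) has coefficients 1,0,0,0,1,0,0,0,1,0,0,0,1,0,0,0,0,0,0,0,0,0 for degrees 0…21.
Multiplying by (x + x^2 + x^3 + x^4 + x^5) gives running coefficients 0,1,1,1,1,2,1,1,1,2,1,1,1,2,1,1,1,1,0,0,0,0 for degrees 0…21.
Finally multiplying by (x + x^2 + x^3 + x^6), the product of all factors after the first has coefficients 0,0,1,2,3,3,4,5,5,4,5,6,5,4,5,6,5,4,4,4,2,1 for degrees 0…21.
[x^21] = 1·1 + 1·4 + 1·4 + 1·4 + 1·3 = 16.

16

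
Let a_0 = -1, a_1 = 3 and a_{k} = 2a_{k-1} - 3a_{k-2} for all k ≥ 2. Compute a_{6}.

The ordinary generating function has denominator 1 - 2q + 3q^2.
Iterating the recurrence: a_0,…,a_{6} = -1, 3, 9, 9, -9, -45, -63.

-63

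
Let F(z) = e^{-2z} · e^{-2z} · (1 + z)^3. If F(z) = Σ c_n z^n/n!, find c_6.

1024

The EGF product rule gives c_6 = Σ_{k_1+k_2+k_3=6} C(6; k_1,k_2,k_3) · ∏ g_i(k_i), where e^{-2z} gives (-2)^k; e^{-2z} gives (-2)^k; (1+z)^3 gives the falling factorial (3)_k.
g_1(k) for k = 0…6: 1, -2, 4, -8, 16, -32, 64.
g_2(k) for k = 0…6: 1, -2, 4, -8, 16, -32, 64.
g_3(k) for k = 0…6: 1, 3, 6, 6, 0, 0, 0.
First combine the last two factors: h(k) = Σ_j C(k,j)·g_2(j)·g_3(k−j) for k = 0…6: 1, 1, -2, -2, 16, -32, -32.
c_6 = Σ_k C(6,k)·g_1(k)·h(6−k) = 1·1·(-32) + 6·(-2)·(-32) + 15·4·16 + 20·(-8)·(-2) + 15·16·(-2) + 6·(-32)·1 + 1·64·1 = −32 + 384 + 960 + 320 − 480 − 192 + 64 = 1024.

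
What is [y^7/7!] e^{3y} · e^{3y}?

279936

The EGF product rule gives c_7 = Σ_{k_1+k_2=7} C(7; k_1,k_2) · ∏ g_i(k_i), where e^{3y} gives (3)^k; e^{3y} gives (3)^k.
g_1(k) for k = 0…7: 1, 3, 9, 27, 81, 243, 729, 2187.
g_2(k) for k = 0…7: 1, 3, 9, 27, 81, 243, 729, 2187.
c_7 = Σ_k C(7,k)·g_1(k)·g_2(7−k) = 1·1·2187 + 7·3·729 + 21·9·243 + 35·27·81 + 35·81·27 + 21·243·9 + 7·729·3 + 1·2187·1 = 2187 + 15309 + 45927 + 76545 + 76545 + 45927 + 15309 + 2187 = 279936.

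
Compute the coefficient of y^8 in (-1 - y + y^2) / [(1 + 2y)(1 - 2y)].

-192

The denominator gives the recurrence a_n = 4a_(n−2) for n ≥ 3; the numerator fixes a_0 = -1, a_1 = -1, a_2 = -3.
Iterating: -1, -1, -3, -4, -12, -16, -48, -64, -192, so a_8 = -192.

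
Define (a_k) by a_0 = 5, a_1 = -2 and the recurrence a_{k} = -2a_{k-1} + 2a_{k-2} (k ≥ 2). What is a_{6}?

680

The ordinary generating function has denominator 1 + 2z - 2z^2.
Iterating the recurrence: a_0,…,a_{6} = 5, -2, 14, -32, 92, -248, 680.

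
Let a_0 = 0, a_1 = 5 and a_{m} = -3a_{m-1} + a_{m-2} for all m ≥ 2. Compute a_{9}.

64850

The ordinary generating function has denominator 1 + 3y - y^2.
Iterating the recurrence: a_0,…,a_{9} = 0, 5, -15, 50, -165, 545, -1800, 5945, -19635, 64850.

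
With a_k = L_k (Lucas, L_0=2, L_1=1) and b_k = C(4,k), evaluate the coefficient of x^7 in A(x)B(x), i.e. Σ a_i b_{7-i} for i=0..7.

Write out a_i and b_{7-i} for i = 0,…,7 and sum the products.
Σ = 2·0 + 1·0 + 3·0 + 4·1 + 7·4 + 11·6 + 18·4 + 29·1 = 199.

199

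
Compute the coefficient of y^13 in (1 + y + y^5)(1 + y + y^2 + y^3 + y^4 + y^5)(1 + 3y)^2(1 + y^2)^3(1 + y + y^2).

519

(1 + y + y^5) has coefficients 1,1,0,0,0,1 for degrees 0…5.
(1 + y + y^2 + y^3 + y^4 + y^5) has coefficients 1,1,1,1,1,1,0,0,0,0,0,0,0,0 for degrees 0…13.
Multiplying by (1 + 3y)^2 gives running coefficients 1,7,16,16,16,16,15,9,0,0,0,0,0,0 for degrees 0…13.
Multiplying by (1 + y^2)^3 gives running coefficients 1,7,19,37,67,85,112,112,109,91,61,43,15,9 for degrees 0…13.
Finally multiplying by (1 + y + y^2), the product of all factors after the first has coefficients 1,8,27,63,123,189,264,309,333,312,261,195,119,67 for degrees 0…13.
[y^13] = 1·67 + 1·119 + 1·333 = 519.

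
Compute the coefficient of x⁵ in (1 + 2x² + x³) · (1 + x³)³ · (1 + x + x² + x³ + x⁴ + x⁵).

(1 + 2x² + x³) has coefficients 1,0,2,1 for degrees 0…3.
(1 + x³)³ has coefficients 1,0,0,3,0,0 for degrees 0…5.
Finally multiplying by (1 + x + x² + x³ + x⁴ + x⁵), the product of all factors after the first has coefficients 1,1,1,4,4,4 for degrees 0…5.
[x⁵] = 1·4 + 2·4 + 1·1 = 13.

13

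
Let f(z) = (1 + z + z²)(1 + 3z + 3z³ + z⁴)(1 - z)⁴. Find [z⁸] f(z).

(1 + z + z²) has coefficients 1,1,1 for degrees 0…2.
(1 + 3z + 3z³ + z⁴) has coefficients 1,3,0,3,1,0,0,0,0 for degrees 0…8.
Finally multiplying by (1 - z)⁴, the product of all factors after the first has coefficients 1,-1,-6,17,-22,17,-6,-1,1 for degrees 0…8.
[z⁸] = 1·1 + 1·(-1) + 1·(-6) = -6.

-6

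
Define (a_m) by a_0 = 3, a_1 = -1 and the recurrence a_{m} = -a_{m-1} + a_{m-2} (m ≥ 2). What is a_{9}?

-97

The ordinary generating function has denominator 1 + t - t^2.
Iterating the recurrence: a_0,…,a_{9} = 3, -1, 4, -5, 9, -14, 23, -37, 60, -97.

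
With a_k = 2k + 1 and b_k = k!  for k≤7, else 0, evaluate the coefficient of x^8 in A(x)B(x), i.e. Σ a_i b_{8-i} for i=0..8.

The convolution is the x^8 coefficient of A(x)B(x).
Σ = 1·0 + 3·5040 + 5·720 + 7·120 + 9·24 + 11·6 + 13·2 + 15·1 + 17·1 = 19900.

19900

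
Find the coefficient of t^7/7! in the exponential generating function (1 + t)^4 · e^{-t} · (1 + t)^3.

-204

The EGF product rule gives c_7 = Σ_{k_1+k_2+k_3=7} C(7; k_1,k_2,k_3) · ∏ g_i(k_i), where (1+t)^4 gives the falling factorial (4)_k; e^{-t} gives (-1)^k; (1+t)^3 gives the falling factorial (3)_k.
g_1(k) for k = 0…7: 1, 4, 12, 24, 24, 0, 0, 0.
g_2(k) for k = 0…7: 1, -1, 1, -1, 1, -1, 1, -1.
g_3(k) for k = 0…7: 1, 3, 6, 6, 0, 0, 0, 0.
First combine the last two factors: h(k) = Σ_j C(k,j)·g_2(j)·g_3(k−j) for k = 0…7: 1, 2, 1, -4, 1, 14, -47, 104.
c_7 = Σ_k C(7,k)·g_1(k)·h(7−k) = 1·1·104 + 7·4·(-47) + 21·12·14 + 35·24·1 + 35·24·(-4) = 104 − 1316 + 3528 + 840 − 3360 = -204.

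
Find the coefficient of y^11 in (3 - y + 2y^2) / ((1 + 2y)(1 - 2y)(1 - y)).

Partial fractions give a closed form: a_n = (4/3)·(-2)^n + (3)·2^n + (-4/3)·1^n.
At n = 11: a_11 = 3412.

3412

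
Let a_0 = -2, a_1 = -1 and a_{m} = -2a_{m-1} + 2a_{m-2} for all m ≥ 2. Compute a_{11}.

The ordinary generating function has denominator 1 + 2q - 2q^2.
Iterating the recurrence: a_0,…,a_{11} = -2, -1, -2, 2, -8, 20, -56, 152, -416, 1136, -3104, 8480.

8480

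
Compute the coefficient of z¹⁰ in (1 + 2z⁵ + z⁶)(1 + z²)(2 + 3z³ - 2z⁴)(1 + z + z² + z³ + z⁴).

15

(1 + 2z⁵ + z⁶) has coefficients 1,0,0,0,0,2,1 for degrees 0…6.
(1 + z²) has coefficients 1,0,1,0,0,0,0,0,0,0,0 for degrees 0…10.
Multiplying by (2 + 3z³ - 2z⁴) gives running coefficients 2,0,2,3,-2,3,-2,0,0,0,0 for degrees 0…10.
Finally multiplying by (1 + z + z² + z³ + z⁴), the product of all factors after the first has coefficients 2,2,4,7,5,6,4,2,-1,1,-2 for degrees 0…10.
[z¹⁰] = 1·(-2) + 2·6 + 1·5 = 15.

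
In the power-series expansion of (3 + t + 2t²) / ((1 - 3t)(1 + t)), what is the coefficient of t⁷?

5831

The denominator gives the recurrence a_n = 2a_(n−1) + 3a_(n−2) for n ≥ 3; the numerator fixes a_0 = 3, a_1 = 7, a_2 = 25.
Iterating: 3, 7, 25, 71, 217, 647, 1945, 5831, so a_7 = 5831.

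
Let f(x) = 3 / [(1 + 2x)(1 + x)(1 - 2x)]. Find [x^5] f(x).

Partial fractions give a closed form: a_n = (3)·(-2)^n + (-1)·(-1)^n + (1)·2^n.
At n = 5: a_5 = -63.

-63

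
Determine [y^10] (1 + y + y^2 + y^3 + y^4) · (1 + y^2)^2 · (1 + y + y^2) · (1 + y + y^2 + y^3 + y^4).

25

(1 + y + y^2 + y^3 + y^4) has coefficients 1,1,1,1,1 for degrees 0…4.
(1 + y^2)^2 has coefficients 1,0,2,0,1,0,0,0,0,0,0 for degrees 0…10.
Multiplying by (1 + y + y^2) gives running coefficients 1,1,3,2,3,1,1,0,0,0,0 for degrees 0…10.
Finally multiplying by (1 + y + y^2 + y^3 + y^4), the product of all factors after the first has coefficients 1,2,5,7,10,10,10,7,5,2,1 for degrees 0…10.
[y^10] = 1·1 + 1·2 + 1·5 + 1·7 + 1·10 = 25.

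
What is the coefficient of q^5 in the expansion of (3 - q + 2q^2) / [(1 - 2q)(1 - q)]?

188

The denominator gives the recurrence a_n = 3a_(n−1) − 2a_(n−2) for n ≥ 3; the numerator fixes a_0 = 3, a_1 = 8, a_2 = 20.
Iterating: 3, 8, 20, 44, 92, 188, so a_5 = 188.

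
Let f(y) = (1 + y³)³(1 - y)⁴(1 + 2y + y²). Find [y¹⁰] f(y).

-5

(1 + y³)³ has coefficients 1,0,0,3,0,0,3,0,0,1 for degrees 0…9.
(1 - y)⁴ has coefficients 1,-4,6,-4,1,0,0,0,0,0,0 for degrees 0…10.
Finally multiplying by (1 + 2y + y²), the product of all factors after the first has coefficients 1,-2,-1,4,-1,-2,1,0,0,0,0 for degrees 0…10.
[y¹⁰] = 1·0 + 3·0 + 3·(-1) + 1·(-2) = -5.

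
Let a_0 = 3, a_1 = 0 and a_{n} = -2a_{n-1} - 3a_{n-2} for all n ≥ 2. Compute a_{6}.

The ordinary generating function has denominator 1 + 2t + 3t^2.
Iterating the recurrence: a_0,…,a_{6} = 3, 0, -9, 18, -9, -36, 99.

99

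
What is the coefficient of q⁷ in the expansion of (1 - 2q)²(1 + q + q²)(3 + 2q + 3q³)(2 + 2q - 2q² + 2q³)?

8

(1 - 2q)² has coefficients 1,-4,4 for degrees 0…2.
(1 + q + q²) has coefficients 1,1,1,0,0,0,0,0 for degrees 0…7.
Multiplying by (3 + 2q + 3q³) gives running coefficients 3,5,5,5,3,3,0,0 for degrees 0…7.
Finally multiplying by (2 + 2q - 2q² + 2q³), the product of all factors after the first has coefficients 6,16,14,16,16,12,10,0 for degrees 0…7.
[q⁷] = 1·0 − 4·10 + 4·12 = 8.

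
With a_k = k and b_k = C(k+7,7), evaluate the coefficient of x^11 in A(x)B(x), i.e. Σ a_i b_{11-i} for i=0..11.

92378

Write out a_i and b_{11-i} for i = 0,…,11 and sum the products.
Σ = 0·31824 + 1·19448 + 2·11440 + 3·6435 + 4·3432 + 5·1716 + 6·792 + 7·330 + 8·120 + 9·36 + 10·8 + 11·1 = 92378.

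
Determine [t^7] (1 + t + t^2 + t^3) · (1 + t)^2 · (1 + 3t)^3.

108

(1 + t + t^2 + t^3) has coefficients 1,1,1,1 for degrees 0…3.
(1 + t)^2 has coefficients 1,2,1,0,0,0,0,0 for degrees 0…7.
Finally multiplying by (1 + 3t)^3, the product of all factors after the first has coefficients 1,11,46,90,81,27,0,0 for degrees 0…7.
[t^7] = 1·0 + 1·0 + 1·27 + 1·81 = 108.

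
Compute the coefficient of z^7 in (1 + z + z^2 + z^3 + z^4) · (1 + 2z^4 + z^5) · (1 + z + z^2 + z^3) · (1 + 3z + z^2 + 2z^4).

(1 + z + z^2 + z^3 + z^4) has coefficients 1,1,1,1,1 for degrees 0…4.
(1 + 2z^4 + z^5) has coefficients 1,0,0,0,2,1,0,0 for degrees 0…7.
Multiplying by (1 + z + z^2 + z^3) gives running coefficients 1,1,1,1,2,3,3,3 for degrees 0…7.
Finally multiplying by (1 + 3z + z^2 + 2z^4), the product of all factors after the first has coefficients 1,4,5,5,8,12,16,17 for degrees 0…7.
[z^7] = 1·17 + 1·16 + 1·12 + 1·8 + 1·5 = 58.

58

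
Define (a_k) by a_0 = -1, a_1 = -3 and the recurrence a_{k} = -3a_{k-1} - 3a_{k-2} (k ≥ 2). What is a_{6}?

27

The ordinary generating function has denominator 1 + 3x + 3x^2.
Iterating the recurrence: a_0,…,a_{6} = -1, -3, 12, -27, 45, -54, 27.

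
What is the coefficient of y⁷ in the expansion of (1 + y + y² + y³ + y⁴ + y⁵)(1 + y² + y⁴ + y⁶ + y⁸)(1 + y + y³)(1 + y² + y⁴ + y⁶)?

(1 + y + y² + y³ + y⁴ + y⁵) has coefficients 1,1,1,1,1,1 for degrees 0…5.
(1 + y² + y⁴ + y⁶ + y⁸) has coefficients 1,0,1,0,1,0,1,0 for degrees 0…7.
Multiplying by (1 + y + y³) gives running coefficients 1,1,1,2,1,2,1,2 for degrees 0…7.
Finally multiplying by (1 + y² + y⁴ + y⁶), the product of all factors after the first has coefficients 1,1,2,3,3,5,4,7 for degrees 0…7.
[y⁷] = 1·7 + 1·4 + 1·5 + 1·3 + 1·3 + 1·2 = 24.

24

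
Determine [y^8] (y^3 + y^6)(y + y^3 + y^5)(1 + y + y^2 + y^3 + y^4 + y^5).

4

(y^3 + y^6) has coefficients 0,0,0,1,0,0,1 for degrees 0…6.
(y + y^3 + y^5) has coefficients 0,1,0,1,0,1,0,0,0 for degrees 0…8.
Finally multiplying by (1 + y + y^2 + y^3 + y^4 + y^5), the product of all factors after the first has coefficients 0,1,1,2,2,3,3,2,2 for degrees 0…8.
[y^8] = 1·3 + 1·1 = 4.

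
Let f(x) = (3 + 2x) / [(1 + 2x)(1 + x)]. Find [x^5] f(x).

-127

Partial fractions give a closed form: a_n = (4)·(-2)^n + (-1)·(-1)^n.
At n = 5: a_5 = -127.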